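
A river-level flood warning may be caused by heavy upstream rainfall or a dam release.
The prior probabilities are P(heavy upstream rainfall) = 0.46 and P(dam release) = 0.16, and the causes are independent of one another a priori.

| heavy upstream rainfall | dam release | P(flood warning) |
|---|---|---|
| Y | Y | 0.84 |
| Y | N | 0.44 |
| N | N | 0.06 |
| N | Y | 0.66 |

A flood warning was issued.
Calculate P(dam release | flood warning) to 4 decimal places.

P(dam release | flood warning) ≈ 0.3760

P(flood warning) = 0.06·0.54·0.84 + 0.66·0.54·0.16 + 0.44·0.46·0.84 + 0.84·0.46·0.16 = 0.027216 + 0.057024 + 0.170016 + 0.061824 = 0.316080
Of this, 0.118848 comes from 0.057024 + 0.061824 (the dam release=true cases).
Hence the posterior is 0.118848/0.316080 ≈ 0.3760.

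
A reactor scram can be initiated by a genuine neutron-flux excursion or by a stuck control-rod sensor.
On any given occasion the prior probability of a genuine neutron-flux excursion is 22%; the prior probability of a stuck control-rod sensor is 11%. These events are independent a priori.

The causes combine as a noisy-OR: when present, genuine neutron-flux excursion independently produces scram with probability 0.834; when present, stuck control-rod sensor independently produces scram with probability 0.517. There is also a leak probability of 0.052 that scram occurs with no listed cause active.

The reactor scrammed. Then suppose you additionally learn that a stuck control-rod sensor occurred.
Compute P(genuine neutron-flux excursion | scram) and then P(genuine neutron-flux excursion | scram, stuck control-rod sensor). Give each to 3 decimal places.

Under noisy-OR, P(scram | causes) = 1 − (1−0.052)·∏(1−qᵢ) over the active causes.
P(scram) = 0.052×0.78×0.89 + 0.542116×0.78×0.11 + 0.842632×0.22×0.89 + 0.923991×0.22×0.11 = 0.036098 + 0.046514 + 0.164987 + 0.022361 = 0.269960
The genuine neutron-flux excursion-present share is 0.164987 + 0.022361 = 0.187348.
So P(genuine neutron-flux excursion | scram) = 0.187348/0.269960 ≈ 0.694.

Now also conditioning on stuck control-rod sensor=true:
By total probability over both values of genuine neutron-flux excursion:
  P(scram | stuck control-rod sensor) = 0.542116×0.78 + 0.923991×0.22
        = 0.422850 + 0.203278 = 0.626128
Keeping only the genuine neutron-flux excursion-present terms gives 0.203278, so
  P(genuine neutron-flux excursion | scram, stuck control-rod sensor) = 0.203278 / 0.626128 ≈ 0.325

P(genuine neutron-flux excursion | scram) ≈ 0.694; P(genuine neutron-flux excursion | scram, stuck control-rod sensor) ≈ 0.325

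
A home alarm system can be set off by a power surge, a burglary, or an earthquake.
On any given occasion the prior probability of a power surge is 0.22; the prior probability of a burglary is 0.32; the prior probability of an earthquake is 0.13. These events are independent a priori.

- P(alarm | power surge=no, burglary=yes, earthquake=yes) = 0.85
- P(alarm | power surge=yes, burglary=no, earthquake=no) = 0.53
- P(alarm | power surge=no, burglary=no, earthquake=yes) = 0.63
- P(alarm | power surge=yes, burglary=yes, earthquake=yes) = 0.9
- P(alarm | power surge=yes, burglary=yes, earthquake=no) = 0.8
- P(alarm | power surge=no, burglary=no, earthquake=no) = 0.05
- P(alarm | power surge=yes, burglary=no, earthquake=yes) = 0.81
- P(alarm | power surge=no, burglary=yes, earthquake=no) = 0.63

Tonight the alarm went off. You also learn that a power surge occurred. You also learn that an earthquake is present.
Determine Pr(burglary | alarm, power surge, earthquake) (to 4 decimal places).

Pr(burglary | alarm, power surge, earthquake) ≈ 0.3433

P(alarm | power surge, earthquake) = 0.81*0.68 + 0.9*0.32 = 0.550800 + 0.288000 = 0.838800
The burglary-present share is 0.9*0.32 = 0.288000.
So P(burglary | alarm, power surge, earthquake) = 0.288000/0.838800 ≈ 0.3433.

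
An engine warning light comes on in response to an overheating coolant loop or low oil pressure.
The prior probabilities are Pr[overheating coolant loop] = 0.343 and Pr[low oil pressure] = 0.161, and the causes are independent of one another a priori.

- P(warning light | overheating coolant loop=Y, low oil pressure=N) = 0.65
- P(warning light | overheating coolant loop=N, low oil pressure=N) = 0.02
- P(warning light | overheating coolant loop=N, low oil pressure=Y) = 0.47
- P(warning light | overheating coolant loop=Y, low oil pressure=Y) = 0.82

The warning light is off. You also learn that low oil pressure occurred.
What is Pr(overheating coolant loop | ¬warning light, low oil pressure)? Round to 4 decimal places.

P(¬warning light | low oil pressure) = 0.53·0.657 + 0.18·0.343 = 0.348210 + 0.061740 = 0.409950
Restricting to configurations with overheating coolant loop present: 0.18·0.343 = 0.061740.
P(overheating coolant loop | ¬warning light, low oil pressure) = 0.061740 / 0.409950 ≈ 0.1506

Pr(overheating coolant loop | ¬warning light, low oil pressure) ≈ 0.1506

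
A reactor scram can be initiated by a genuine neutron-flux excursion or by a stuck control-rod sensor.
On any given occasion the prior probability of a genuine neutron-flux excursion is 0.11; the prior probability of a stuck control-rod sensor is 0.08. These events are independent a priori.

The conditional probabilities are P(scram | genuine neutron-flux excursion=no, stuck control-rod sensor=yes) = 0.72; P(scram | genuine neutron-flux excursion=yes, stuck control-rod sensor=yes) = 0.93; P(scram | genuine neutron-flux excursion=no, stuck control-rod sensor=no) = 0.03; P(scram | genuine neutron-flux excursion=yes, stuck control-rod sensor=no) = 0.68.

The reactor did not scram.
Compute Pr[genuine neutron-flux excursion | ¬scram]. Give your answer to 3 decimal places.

P(¬scram) = 0.97×0.89×0.92 + 0.28×0.89×0.08 + 0.32×0.11×0.92 + 0.07×0.11×0.08 = 0.794236 + 0.019936 + 0.032384 + 0.000616 = 0.847172
The genuine neutron-flux excursion-present share is 0.032384 + 0.000616 = 0.033000.
So P(genuine neutron-flux excursion | ¬scram) = 0.033000/0.847172 ≈ 0.039.

Pr[genuine neutron-flux excursion | ¬scram] ≈ 0.039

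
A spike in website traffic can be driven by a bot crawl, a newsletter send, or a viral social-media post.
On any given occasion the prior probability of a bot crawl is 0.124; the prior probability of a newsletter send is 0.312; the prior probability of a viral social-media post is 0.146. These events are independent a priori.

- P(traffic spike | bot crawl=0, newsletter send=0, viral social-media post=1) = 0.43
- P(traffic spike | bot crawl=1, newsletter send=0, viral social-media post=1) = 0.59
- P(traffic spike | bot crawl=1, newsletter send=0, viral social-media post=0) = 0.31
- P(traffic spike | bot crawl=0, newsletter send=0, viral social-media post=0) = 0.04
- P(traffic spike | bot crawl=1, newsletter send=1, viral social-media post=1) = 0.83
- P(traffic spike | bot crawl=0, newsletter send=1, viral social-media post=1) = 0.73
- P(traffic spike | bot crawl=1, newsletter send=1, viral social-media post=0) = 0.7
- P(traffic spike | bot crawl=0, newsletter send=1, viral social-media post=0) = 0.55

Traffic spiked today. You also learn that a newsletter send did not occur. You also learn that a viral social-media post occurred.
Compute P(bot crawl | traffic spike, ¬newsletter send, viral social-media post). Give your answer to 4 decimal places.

Numerator (weight on configurations with bot crawl): 0.59*0.124 = 0.073160
Normalizer over all consistent configurations: 0.43*0.876 + 0.59*0.124 = 0.449840
Posterior = 0.073160 / 0.449840 ≈ 0.1626

P(bot crawl | traffic spike, ¬newsletter send, viral social-media post) ≈ 0.1626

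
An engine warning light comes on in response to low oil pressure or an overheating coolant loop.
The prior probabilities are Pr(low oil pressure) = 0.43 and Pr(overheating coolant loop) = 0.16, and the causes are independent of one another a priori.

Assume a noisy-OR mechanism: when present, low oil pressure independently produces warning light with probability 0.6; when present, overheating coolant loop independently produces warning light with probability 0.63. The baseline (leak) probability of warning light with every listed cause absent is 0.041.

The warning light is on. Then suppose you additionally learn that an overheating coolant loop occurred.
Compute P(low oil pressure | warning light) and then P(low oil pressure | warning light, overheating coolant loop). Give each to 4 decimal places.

Under noisy-OR, P(warning light | causes) = 1 − (1−0.041)·∏(1−qᵢ) over the active causes.
P(warning light) = 0.041*0.57*0.84 + 0.64517*0.57*0.16 + 0.6164*0.43*0.84 + 0.858068*0.43*0.16 = 0.019631 + 0.058840 + 0.222644 + 0.059035 = 0.360150
Of this, 0.281679 comes from 0.222644 + 0.059035 (the low oil pressure=true cases).
P(low oil pressure | warning light) = 0.281679 / 0.360150 ≈ 0.7821

Now also conditioning on overheating coolant loop=true:
Enumerate both values of low oil pressure and weight by the priors:
  P(warning light | overheating coolant loop) = 0.64517×0.57 + 0.858068×0.43
        = 0.367747 + 0.368969 = 0.736716
The terms with low oil pressure present sum to 0.368969, so
  P(low oil pressure | warning light, overheating coolant loop) = 0.368969 / 0.736716 ≈ 0.5008

P(low oil pressure | warning light) ≈ 0.7821; P(low oil pressure | warning light, overheating coolant loop) ≈ 0.5008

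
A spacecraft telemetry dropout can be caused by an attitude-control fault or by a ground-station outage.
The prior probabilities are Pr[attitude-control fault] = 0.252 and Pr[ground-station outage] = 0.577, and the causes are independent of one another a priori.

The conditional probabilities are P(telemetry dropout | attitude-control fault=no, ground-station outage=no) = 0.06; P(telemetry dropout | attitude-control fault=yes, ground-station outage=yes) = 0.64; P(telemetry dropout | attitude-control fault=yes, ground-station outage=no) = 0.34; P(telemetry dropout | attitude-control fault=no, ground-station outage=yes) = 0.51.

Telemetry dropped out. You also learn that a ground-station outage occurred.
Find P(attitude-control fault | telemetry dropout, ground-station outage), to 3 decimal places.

P(telemetry dropout | ground-station outage) = 0.51*0.748 + 0.64*0.252 = 0.381480 + 0.161280 = 0.542760
The attitude-control fault-present share is 0.64*0.252 = 0.161280.
P(attitude-control fault | telemetry dropout, ground-station outage) = 0.161280 / 0.542760 ≈ 0.297

P(attitude-control fault | telemetry dropout, ground-station outage) ≈ 0.297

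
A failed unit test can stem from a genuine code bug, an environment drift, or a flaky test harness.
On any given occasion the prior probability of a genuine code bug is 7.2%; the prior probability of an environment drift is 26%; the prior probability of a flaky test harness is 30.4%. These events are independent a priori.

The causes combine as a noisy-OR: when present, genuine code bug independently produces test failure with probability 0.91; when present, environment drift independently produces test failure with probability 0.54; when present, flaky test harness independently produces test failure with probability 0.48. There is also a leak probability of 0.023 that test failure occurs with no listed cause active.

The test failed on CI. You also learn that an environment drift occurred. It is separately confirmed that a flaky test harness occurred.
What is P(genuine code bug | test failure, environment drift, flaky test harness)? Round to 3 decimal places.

P(genuine code bug | test failure, environment drift, flaky test harness) ≈ 0.090

Under noisy-OR, P(test failure | causes) = 1 − (1−0.023)·∏(1−qᵢ) over the active causes.
P(test failure | environment drift, flaky test harness) = 0.766302*0.928 + 0.978967*0.072 = 0.711128 + 0.070486 = 0.781614
Restricting to configurations with genuine code bug present: 0.978967*0.072 = 0.070486.
Hence the posterior is 0.070486/0.781614 ≈ 0.090.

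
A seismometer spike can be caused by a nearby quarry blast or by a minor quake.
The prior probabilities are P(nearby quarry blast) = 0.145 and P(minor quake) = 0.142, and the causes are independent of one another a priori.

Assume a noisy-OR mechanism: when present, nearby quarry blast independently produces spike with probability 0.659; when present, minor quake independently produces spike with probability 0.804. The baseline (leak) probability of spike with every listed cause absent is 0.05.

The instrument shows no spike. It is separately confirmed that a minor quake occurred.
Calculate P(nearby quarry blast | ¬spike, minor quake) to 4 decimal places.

Under noisy-OR, P(spike | causes) = 1 − (1−0.05)·∏(1−qᵢ) over the active causes.
For the numerator, keep only nearby quarry blast=true terms: 0.063494·0.145 = 0.009207
Normalizer over all consistent configurations: 0.1862·0.855 + 0.063494·0.145 = 0.168408
P(nearby quarry blast | ¬spike, minor quake) = 0.009207/0.168408 ≈ 0.0547

P(nearby quarry blast | ¬spike, minor quake) ≈ 0.0547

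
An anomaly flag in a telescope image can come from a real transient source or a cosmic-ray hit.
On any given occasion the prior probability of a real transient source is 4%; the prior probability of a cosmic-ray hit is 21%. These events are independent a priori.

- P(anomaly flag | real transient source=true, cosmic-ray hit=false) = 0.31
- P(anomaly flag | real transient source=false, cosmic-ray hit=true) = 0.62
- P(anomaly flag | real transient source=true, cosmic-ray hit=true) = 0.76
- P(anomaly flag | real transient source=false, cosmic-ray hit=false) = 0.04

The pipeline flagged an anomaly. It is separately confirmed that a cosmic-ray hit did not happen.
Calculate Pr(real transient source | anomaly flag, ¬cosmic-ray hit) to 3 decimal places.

Enumerate both values of real transient source and weight by the priors:
  P(anomaly flag | ¬cosmic-ray hit) = 0.04·0.96 + 0.31·0.04
        = 0.038400 + 0.012400 = 0.050800
Keeping only the real transient source-present terms gives 0.012400, so
  P(real transient source | anomaly flag, ¬cosmic-ray hit) = 0.012400 / 0.050800 ≈ 0.244

Pr(real transient source | anomaly flag, ¬cosmic-ray hit) ≈ 0.244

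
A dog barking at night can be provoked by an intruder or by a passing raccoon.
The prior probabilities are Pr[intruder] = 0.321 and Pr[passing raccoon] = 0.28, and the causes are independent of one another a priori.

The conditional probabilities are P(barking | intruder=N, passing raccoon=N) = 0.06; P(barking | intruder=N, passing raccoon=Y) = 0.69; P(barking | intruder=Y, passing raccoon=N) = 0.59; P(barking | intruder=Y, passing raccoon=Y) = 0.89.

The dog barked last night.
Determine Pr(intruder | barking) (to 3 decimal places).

Sum P(barking|·) weighted by the priors over the 4 (intruder, passing raccoon) configurations:
  P(barking) = 0.06*0.679*0.72 + 0.69*0.679*0.28 + 0.59*0.321*0.72 + 0.89*0.321*0.28
        = 0.029333 + 0.131183 + 0.136361 + 0.079993 = 0.376870
Keeping only the intruder-present terms gives 0.216354, so
  P(intruder | barking) = 0.216354 / 0.376870 ≈ 0.574

Pr(intruder | barking) ≈ 0.574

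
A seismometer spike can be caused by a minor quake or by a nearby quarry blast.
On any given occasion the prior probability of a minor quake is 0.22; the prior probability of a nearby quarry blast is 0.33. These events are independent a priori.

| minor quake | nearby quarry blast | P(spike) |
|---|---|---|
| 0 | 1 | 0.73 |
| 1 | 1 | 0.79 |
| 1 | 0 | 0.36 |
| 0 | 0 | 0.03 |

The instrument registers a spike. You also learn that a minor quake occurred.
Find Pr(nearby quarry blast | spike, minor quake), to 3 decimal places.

Sum P(spike|·) weighted by the priors over both values of nearby quarry blast:
  P(spike | minor quake) = 0.36×0.67 + 0.79×0.33
        = 0.241200 + 0.260700 = 0.501900
Keeping only the nearby quarry blast-present terms gives 0.260700, so
  P(nearby quarry blast | spike, minor quake) = 0.260700 / 0.501900 ≈ 0.519

Pr(nearby quarry blast | spike, minor quake) ≈ 0.519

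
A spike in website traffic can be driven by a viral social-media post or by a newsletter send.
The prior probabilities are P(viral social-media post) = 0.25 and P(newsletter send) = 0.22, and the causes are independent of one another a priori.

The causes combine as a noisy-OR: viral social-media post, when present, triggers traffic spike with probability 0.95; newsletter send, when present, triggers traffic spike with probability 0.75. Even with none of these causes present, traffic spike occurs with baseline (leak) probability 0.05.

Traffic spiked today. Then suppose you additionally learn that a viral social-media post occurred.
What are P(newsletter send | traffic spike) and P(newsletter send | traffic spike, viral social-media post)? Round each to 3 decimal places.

P(newsletter send | traffic spike) ≈ 0.456; P(newsletter send | traffic spike, viral social-media post) ≈ 0.226

Under noisy-OR, P(traffic spike | causes) = 1 − (1−0.05)·∏(1−qᵢ) over the active causes.
Numerator (weight on configurations with newsletter send): 0.125812 + 0.054347 = 0.180159
Denominator P(traffic spike): 0.05*0.75*0.78 + 0.7625*0.75*0.22 + 0.9525*0.25*0.78 + 0.988125*0.25*0.22 = 0.395146
Posterior = 0.180159 / 0.395146 ≈ 0.456

Now also conditioning on viral social-media post=true:
P(traffic spike | viral social-media post) = 0.9525*0.78 + 0.988125*0.22 = 0.742950 + 0.217388 = 0.960338
The newsletter send-present share is 0.988125*0.22 = 0.217388.
So P(newsletter send | traffic spike, viral social-media post) = 0.217388/0.960338 ≈ 0.226.
— viral social-media post explains away the evidence for newsletter send.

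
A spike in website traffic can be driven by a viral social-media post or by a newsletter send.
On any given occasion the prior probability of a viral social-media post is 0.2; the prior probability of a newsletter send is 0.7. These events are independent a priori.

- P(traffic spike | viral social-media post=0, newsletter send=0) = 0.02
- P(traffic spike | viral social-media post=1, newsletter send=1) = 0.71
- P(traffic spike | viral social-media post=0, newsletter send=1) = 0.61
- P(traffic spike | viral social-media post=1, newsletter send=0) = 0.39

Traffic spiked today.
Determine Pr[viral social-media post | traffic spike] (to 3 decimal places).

Enumerate the 4 (viral social-media post, newsletter send) configurations and weight by the priors:
  P(traffic spike) = 0.02*0.8*0.3 + 0.61*0.8*0.7 + 0.39*0.2*0.3 + 0.71*0.2*0.7
        = 0.004800 + 0.341600 + 0.023400 + 0.099400 = 0.469200
Configurations with viral social-media post contribute 0.122800, so
  P(viral social-media post | traffic spike) = 0.122800 / 0.469200 ≈ 0.262

Pr[viral social-media post | traffic spike] ≈ 0.262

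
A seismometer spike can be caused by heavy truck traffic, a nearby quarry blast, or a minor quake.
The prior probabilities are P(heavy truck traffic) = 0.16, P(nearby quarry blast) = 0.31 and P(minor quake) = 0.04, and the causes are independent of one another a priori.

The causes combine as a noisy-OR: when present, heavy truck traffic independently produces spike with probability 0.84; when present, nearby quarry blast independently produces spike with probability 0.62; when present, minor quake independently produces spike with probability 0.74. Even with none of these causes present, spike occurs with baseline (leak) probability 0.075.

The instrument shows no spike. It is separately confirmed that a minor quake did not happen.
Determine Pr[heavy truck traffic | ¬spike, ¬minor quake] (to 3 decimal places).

Pr[heavy truck traffic | ¬spike, ¬minor quake] ≈ 0.030

Under noisy-OR, P(spike | causes) = 1 − (1−0.075)·∏(1−qᵢ) over the active causes.
P(¬spike | ¬minor quake) = 0.925*0.84*0.69 + 0.3515*0.84*0.31 + 0.148*0.16*0.69 + 0.05624*0.16*0.31 = 0.536130 + 0.091531 + 0.016339 + 0.002790 = 0.646790
Of this, 0.019129 comes from 0.016339 + 0.002790 (the heavy truck traffic=true cases).
Hence the posterior is 0.019129/0.646790 ≈ 0.030.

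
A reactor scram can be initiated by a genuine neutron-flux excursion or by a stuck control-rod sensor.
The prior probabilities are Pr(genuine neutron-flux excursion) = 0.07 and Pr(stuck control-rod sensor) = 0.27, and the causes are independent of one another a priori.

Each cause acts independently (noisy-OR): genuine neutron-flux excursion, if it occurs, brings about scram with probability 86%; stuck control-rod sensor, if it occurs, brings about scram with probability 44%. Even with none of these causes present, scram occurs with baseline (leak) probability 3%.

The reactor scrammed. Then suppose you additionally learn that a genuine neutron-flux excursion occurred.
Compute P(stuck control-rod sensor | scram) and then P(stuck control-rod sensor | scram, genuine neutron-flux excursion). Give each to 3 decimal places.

Under noisy-OR, P(scram | causes) = 1 − (1−0.03)·∏(1−qᵢ) over the active causes.
P(scram) = 0.03*0.93*0.73 + 0.4568*0.93*0.27 + 0.8642*0.07*0.73 + 0.923952*0.07*0.27 = 0.020367 + 0.114702 + 0.044161 + 0.017463 = 0.196693
Of this, 0.132165 comes from 0.114702 + 0.017463 (the stuck control-rod sensor=true cases).
So P(stuck control-rod sensor | scram) = 0.132165/0.196693 ≈ 0.672.

Now also conditioning on genuine neutron-flux excursion=true:
Numerator (weight on configurations with stuck control-rod sensor): 0.923952*0.27 = 0.249467
Normalizer over all consistent configurations: 0.8642*0.73 + 0.923952*0.27 = 0.880333
P(stuck control-rod sensor | scram, genuine neutron-flux excursion) = 0.249467/0.880333 ≈ 0.283

P(stuck control-rod sensor | scram) ≈ 0.672; P(stuck control-rod sensor | scram, genuine neutron-flux excursion) ≈ 0.283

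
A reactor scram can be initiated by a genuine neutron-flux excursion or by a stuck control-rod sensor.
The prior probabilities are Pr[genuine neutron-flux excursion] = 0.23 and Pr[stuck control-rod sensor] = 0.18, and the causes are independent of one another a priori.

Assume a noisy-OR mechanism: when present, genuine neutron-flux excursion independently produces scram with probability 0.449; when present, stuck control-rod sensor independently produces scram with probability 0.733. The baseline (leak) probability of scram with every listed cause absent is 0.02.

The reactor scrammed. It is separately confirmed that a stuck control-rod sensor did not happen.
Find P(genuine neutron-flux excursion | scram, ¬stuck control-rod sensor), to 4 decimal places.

P(genuine neutron-flux excursion | scram, ¬stuck control-rod sensor) ≈ 0.8729

Under noisy-OR, P(scram | causes) = 1 − (1−0.02)·∏(1−qᵢ) over the active causes.
P(scram | ¬stuck control-rod sensor) = 0.02×0.77 + 0.46002×0.23 = 0.015400 + 0.105805 = 0.121205
Restricting to configurations with genuine neutron-flux excursion present: 0.46002×0.23 = 0.105805.
P(genuine neutron-flux excursion | scram, ¬stuck control-rod sensor) = 0.105805 / 0.121205 ≈ 0.8729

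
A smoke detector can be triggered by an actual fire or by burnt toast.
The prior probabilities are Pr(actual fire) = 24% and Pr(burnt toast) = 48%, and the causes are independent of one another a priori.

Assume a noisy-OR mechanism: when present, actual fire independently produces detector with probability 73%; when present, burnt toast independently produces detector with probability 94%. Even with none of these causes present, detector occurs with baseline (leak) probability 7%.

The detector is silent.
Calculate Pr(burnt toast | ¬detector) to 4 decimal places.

Under noisy-OR, P(detector | causes) = 1 − (1−0.07)·∏(1−qᵢ) over the active causes.
P(¬detector) = 0.93×0.76×0.52 + 0.0558×0.76×0.48 + 0.2511×0.24×0.52 + 0.015066×0.24×0.48 = 0.367536 + 0.020356 + 0.031337 + 0.001736 = 0.420965
The burnt toast-present share is 0.020356 + 0.001736 = 0.022092.
Hence the posterior is 0.022092/0.420965 ≈ 0.0525.

Pr(burnt toast | ¬detector) ≈ 0.0525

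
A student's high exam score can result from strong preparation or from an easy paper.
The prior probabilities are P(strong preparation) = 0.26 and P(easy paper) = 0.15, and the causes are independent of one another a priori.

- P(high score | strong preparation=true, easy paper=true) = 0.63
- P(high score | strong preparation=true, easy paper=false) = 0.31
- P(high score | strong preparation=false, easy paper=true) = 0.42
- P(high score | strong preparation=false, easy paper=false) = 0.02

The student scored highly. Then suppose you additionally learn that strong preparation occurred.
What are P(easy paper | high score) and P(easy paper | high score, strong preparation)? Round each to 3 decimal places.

P(high score) = 0.02×0.74×0.85 + 0.42×0.74×0.15 + 0.31×0.26×0.85 + 0.63×0.26×0.15 = 0.012580 + 0.046620 + 0.068510 + 0.024570 = 0.152280
Of this, 0.071190 comes from 0.046620 + 0.024570 (the easy paper=true cases).
P(easy paper | high score) = 0.071190 / 0.152280 ≈ 0.467

Now also conditioning on strong preparation=true:
Weight on easy paper=true, given the evidence: 0.63×0.15 = 0.094500
Denominator P(high score | strong preparation): 0.31×0.85 + 0.63×0.15 = 0.358000
P(easy paper | high score, strong preparation) = 0.094500/0.358000 ≈ 0.264
— strong preparation explains away the evidence for easy paper.

P(easy paper | high score) ≈ 0.467; P(easy paper | high score, strong preparation) ≈ 0.264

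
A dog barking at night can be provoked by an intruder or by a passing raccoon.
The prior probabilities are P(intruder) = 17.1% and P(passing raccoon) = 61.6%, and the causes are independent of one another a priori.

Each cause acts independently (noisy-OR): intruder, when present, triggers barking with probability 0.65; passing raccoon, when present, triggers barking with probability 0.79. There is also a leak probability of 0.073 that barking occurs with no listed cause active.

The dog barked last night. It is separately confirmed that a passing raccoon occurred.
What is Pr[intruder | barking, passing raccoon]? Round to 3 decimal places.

Pr[intruder | barking, passing raccoon] ≈ 0.193

Under noisy-OR, P(barking | causes) = 1 − (1−0.073)·∏(1−qᵢ) over the active causes.
P(barking | passing raccoon) = 0.80533*0.829 + 0.931866*0.171 = 0.667619 + 0.159349 = 0.826968
Restricting to configurations with intruder present: 0.931866*0.171 = 0.159349.
Hence the posterior is 0.159349/0.826968 ≈ 0.193.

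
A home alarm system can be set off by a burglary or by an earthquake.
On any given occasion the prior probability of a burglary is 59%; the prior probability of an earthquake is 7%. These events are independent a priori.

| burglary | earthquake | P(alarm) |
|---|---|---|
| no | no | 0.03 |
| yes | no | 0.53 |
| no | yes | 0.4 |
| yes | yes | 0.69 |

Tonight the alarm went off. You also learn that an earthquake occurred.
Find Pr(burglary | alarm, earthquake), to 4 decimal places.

By total probability over both values of burglary:
  P(alarm | earthquake) = 0.4*0.41 + 0.69*0.59
        = 0.164000 + 0.407100 = 0.571100
Keeping only the burglary-present terms gives 0.407100, so
  P(burglary | alarm, earthquake) = 0.407100 / 0.571100 ≈ 0.7128

Pr(burglary | alarm, earthquake) ≈ 0.7128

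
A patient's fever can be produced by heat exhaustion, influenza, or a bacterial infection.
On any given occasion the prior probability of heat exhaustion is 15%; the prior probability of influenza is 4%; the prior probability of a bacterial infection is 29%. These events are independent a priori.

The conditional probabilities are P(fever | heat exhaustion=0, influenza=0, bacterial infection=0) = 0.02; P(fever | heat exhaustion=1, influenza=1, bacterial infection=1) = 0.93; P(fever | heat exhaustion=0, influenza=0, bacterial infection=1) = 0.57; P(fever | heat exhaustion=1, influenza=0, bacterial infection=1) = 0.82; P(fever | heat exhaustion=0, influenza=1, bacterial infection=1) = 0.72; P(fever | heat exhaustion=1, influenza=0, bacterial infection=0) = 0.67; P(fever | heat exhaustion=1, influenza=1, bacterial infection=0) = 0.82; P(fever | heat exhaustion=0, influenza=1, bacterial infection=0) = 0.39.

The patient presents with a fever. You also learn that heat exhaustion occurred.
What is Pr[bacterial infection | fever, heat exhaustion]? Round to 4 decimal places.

Numerator (weight on configurations with bacterial infection): 0.228288 + 0.010788 = 0.239076
Denominator P(fever | heat exhaustion): 0.67·0.96·0.71 + 0.82·0.96·0.29 + 0.82·0.04·0.71 + 0.93·0.04·0.29 = 0.719036
P(bacterial infection | fever, heat exhaustion) = 0.239076/0.719036 ≈ 0.3325

Pr[bacterial infection | fever, heat exhaustion] ≈ 0.3325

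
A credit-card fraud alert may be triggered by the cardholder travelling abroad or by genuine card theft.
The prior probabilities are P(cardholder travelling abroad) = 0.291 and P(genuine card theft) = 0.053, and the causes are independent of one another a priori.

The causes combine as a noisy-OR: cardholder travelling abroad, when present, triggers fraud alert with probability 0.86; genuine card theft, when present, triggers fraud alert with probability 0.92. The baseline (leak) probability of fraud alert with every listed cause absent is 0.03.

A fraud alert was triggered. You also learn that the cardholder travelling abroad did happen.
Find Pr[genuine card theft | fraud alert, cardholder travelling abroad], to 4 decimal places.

Under noisy-OR, P(fraud alert | causes) = 1 − (1−0.03)·∏(1−qᵢ) over the active causes.
By total probability over both values of genuine card theft:
  P(fraud alert | cardholder travelling abroad) = 0.8642·0.947 + 0.989136·0.053
        = 0.818397 + 0.052424 = 0.870821
Configurations with genuine card theft contribute 0.052424, so
  P(genuine card theft | fraud alert, cardholder travelling abroad) = 0.052424 / 0.870821 ≈ 0.0602

Pr[genuine card theft | fraud alert, cardholder travelling abroad] ≈ 0.0602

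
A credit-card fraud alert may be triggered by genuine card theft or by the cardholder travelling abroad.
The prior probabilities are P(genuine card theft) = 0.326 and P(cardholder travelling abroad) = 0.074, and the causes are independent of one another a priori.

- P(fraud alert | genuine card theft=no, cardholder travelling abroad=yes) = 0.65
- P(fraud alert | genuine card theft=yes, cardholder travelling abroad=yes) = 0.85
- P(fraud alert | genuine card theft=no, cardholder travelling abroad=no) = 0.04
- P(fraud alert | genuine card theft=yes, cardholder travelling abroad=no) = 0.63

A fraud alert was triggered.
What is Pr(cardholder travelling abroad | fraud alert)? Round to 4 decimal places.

Weight on cardholder travelling abroad=true, given the evidence: 0.032419 + 0.020505 = 0.052924
The normalizing constant is 0.04×0.674×0.926 + 0.65×0.674×0.074 + 0.63×0.326×0.926 + 0.85×0.326×0.074 = 0.268071
P(cardholder travelling abroad | fraud alert) = 0.052924/0.268071 ≈ 0.1974

Pr(cardholder travelling abroad | fraud alert) ≈ 0.1974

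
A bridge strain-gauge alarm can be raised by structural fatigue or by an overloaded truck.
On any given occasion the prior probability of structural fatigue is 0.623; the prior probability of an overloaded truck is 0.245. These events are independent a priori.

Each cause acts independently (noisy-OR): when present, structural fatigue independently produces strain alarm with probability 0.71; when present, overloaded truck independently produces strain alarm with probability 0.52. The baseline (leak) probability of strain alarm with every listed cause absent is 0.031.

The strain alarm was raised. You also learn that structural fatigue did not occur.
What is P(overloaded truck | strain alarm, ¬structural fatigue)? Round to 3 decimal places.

Under noisy-OR, P(strain alarm | causes) = 1 − (1−0.031)·∏(1−qᵢ) over the active causes.
P(strain alarm | ¬structural fatigue) = 0.031×0.755 + 0.53488×0.245 = 0.023405 + 0.131046 = 0.154451
Restricting to configurations with overloaded truck present: 0.53488×0.245 = 0.131046.
P(overloaded truck | strain alarm, ¬structural fatigue) = 0.131046 / 0.154451 ≈ 0.848

P(overloaded truck | strain alarm, ¬structural fatigue) ≈ 0.848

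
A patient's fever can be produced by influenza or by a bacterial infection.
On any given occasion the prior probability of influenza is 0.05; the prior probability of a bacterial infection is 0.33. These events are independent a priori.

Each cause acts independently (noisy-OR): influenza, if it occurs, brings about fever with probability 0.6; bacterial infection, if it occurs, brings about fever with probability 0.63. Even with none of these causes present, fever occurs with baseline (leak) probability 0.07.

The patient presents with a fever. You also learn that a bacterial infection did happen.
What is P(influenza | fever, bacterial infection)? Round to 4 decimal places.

Under noisy-OR, P(fever | causes) = 1 − (1−0.07)·∏(1−qᵢ) over the active causes.
Enumerate both values of influenza and weight by the priors:
  P(fever | bacterial infection) = 0.6559*0.95 + 0.86236*0.05
        = 0.623105 + 0.043118 = 0.666223
Configurations with influenza contribute 0.043118, so
  P(influenza | fever, bacterial infection) = 0.043118 / 0.666223 ≈ 0.0647

P(influenza | fever, bacterial infection) ≈ 0.0647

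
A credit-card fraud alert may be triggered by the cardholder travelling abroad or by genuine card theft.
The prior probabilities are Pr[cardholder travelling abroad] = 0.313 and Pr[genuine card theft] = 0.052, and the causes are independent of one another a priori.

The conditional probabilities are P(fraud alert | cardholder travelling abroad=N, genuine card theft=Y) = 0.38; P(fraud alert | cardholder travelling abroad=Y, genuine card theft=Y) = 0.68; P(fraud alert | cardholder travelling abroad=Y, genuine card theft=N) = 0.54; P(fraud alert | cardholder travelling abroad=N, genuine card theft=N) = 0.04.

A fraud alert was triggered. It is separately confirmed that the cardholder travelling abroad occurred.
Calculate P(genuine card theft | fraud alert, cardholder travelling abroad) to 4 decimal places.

By total probability over both values of genuine card theft:
  P(fraud alert | cardholder travelling abroad) = 0.54·0.948 + 0.68·0.052
        = 0.511920 + 0.035360 = 0.547280
The terms with genuine card theft present sum to 0.035360, so
  P(genuine card theft | fraud alert, cardholder travelling abroad) = 0.035360 / 0.547280 ≈ 0.0646

P(genuine card theft | fraud alert, cardholder travelling abroad) ≈ 0.0646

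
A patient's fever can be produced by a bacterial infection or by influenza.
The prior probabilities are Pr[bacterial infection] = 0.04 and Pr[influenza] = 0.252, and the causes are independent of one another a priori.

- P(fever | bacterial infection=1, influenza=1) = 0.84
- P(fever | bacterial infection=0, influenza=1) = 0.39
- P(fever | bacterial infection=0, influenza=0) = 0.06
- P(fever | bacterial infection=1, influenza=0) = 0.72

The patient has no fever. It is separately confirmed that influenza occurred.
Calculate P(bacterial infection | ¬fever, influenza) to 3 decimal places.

Enumerate both values of bacterial infection and weight by the priors:
  P(¬fever | influenza) = 0.61·0.96 + 0.16·0.04
        = 0.585600 + 0.006400 = 0.592000
The terms with bacterial infection present sum to 0.006400, so
  P(bacterial infection | ¬fever, influenza) = 0.006400 / 0.592000 ≈ 0.011

P(bacterial infection | ¬fever, influenza) ≈ 0.011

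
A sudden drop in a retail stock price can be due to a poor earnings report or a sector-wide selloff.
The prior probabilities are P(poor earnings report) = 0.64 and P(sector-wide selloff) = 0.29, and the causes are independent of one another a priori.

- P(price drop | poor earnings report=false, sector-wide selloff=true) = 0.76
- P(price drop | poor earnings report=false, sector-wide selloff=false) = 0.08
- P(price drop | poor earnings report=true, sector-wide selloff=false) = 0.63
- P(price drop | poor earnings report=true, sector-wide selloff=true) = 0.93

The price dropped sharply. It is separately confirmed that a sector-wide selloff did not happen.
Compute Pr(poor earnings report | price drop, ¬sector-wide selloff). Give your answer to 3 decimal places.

P(price drop | ¬sector-wide selloff) = 0.08*0.36 + 0.63*0.64 = 0.028800 + 0.403200 = 0.432000
Of this, 0.403200 comes from 0.63*0.64 (the poor earnings report=true cases).
Hence the posterior is 0.403200/0.432000 ≈ 0.933.

Pr(poor earnings report | price drop, ¬sector-wide selloff) ≈ 0.933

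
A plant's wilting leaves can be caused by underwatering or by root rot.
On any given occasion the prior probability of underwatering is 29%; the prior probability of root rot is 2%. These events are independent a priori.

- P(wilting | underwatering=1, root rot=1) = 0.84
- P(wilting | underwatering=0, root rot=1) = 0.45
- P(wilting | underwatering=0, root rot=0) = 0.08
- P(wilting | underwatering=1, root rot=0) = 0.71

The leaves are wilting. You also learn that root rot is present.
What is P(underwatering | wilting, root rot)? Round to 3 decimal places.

Numerator (weight on configurations with underwatering): 0.84×0.29 = 0.243600
Normalizer over all consistent configurations: 0.45×0.71 + 0.84×0.29 = 0.563100
Posterior = 0.243600 / 0.563100 ≈ 0.433

P(underwatering | wilting, root rot) ≈ 0.433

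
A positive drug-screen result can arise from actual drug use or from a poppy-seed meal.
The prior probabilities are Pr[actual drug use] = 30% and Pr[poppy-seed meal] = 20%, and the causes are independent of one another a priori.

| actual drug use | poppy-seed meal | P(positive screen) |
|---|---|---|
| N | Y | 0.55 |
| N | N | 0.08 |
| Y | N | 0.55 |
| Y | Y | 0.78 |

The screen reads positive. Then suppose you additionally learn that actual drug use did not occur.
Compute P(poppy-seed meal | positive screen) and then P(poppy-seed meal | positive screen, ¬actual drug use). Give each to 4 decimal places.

P(poppy-seed meal | positive screen) ≈ 0.4118; P(poppy-seed meal | positive screen, ¬actual drug use) ≈ 0.6322

Weight on poppy-seed meal=true, given the evidence: 0.077000 + 0.046800 = 0.123800
The normalizing constant is 0.08×0.7×0.8 + 0.55×0.7×0.2 + 0.55×0.3×0.8 + 0.78×0.3×0.2 = 0.300600
P(poppy-seed meal | positive screen) = 0.123800/0.300600 ≈ 0.4118

With the extra evidence:
P(positive screen | ¬actual drug use) = 0.08×0.8 + 0.55×0.2 = 0.064000 + 0.110000 = 0.174000
Of this, 0.110000 comes from 0.55×0.2 (the poppy-seed meal=true cases).
So P(poppy-seed meal | positive screen, ¬actual drug use) = 0.110000/0.174000 ≈ 0.6322.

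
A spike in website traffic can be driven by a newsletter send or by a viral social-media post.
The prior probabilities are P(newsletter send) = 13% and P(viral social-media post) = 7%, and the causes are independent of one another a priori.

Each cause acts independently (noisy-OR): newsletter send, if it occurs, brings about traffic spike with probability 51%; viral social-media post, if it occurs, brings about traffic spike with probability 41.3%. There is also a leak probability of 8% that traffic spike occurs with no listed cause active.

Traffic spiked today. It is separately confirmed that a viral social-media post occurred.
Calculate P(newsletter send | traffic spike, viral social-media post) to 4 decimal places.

P(newsletter send | traffic spike, viral social-media post) ≈ 0.1928

Under noisy-OR, P(traffic spike | causes) = 1 − (1−0.08)·∏(1−qᵢ) over the active causes.
P(traffic spike | viral social-media post) = 0.45996*0.87 + 0.73538*0.13 = 0.400165 + 0.095599 = 0.495764
Of this, 0.095599 comes from 0.73538*0.13 (the newsletter send=true cases).
So P(newsletter send | traffic spike, viral social-media post) = 0.095599/0.495764 ≈ 0.1928.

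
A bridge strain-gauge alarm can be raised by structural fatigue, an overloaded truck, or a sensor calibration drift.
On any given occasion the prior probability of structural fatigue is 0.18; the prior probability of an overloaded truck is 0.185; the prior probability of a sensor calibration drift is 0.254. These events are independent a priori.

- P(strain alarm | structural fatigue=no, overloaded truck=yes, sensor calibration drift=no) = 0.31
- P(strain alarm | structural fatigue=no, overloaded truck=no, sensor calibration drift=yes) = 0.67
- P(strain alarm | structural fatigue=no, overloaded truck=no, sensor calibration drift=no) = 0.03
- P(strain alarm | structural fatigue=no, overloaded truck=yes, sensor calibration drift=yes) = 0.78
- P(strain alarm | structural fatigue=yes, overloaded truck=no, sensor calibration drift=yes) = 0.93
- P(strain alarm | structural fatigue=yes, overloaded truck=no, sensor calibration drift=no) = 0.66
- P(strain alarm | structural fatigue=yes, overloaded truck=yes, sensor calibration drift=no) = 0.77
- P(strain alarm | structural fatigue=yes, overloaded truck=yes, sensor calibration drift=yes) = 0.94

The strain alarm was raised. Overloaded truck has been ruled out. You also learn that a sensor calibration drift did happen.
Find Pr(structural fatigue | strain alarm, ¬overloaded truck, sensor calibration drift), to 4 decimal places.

Pr(structural fatigue | strain alarm, ¬overloaded truck, sensor calibration drift) ≈ 0.2335

P(strain alarm | ¬overloaded truck, sensor calibration drift) = 0.67·0.82 + 0.93·0.18 = 0.549400 + 0.167400 = 0.716800
The structural fatigue-present share is 0.93·0.18 = 0.167400.
Hence the posterior is 0.167400/0.716800 ≈ 0.2335.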